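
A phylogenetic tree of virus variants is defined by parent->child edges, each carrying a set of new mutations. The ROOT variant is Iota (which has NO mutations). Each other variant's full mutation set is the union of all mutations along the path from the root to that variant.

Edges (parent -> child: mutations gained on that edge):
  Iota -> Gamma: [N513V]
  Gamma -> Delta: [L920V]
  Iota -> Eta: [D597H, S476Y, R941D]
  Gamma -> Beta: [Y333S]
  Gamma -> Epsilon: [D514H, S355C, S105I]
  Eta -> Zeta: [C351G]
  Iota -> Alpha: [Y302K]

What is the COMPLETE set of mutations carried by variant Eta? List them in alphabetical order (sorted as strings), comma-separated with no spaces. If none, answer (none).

Answer: D597H,R941D,S476Y

Derivation:
At Iota: gained [] -> total []
At Eta: gained ['D597H', 'S476Y', 'R941D'] -> total ['D597H', 'R941D', 'S476Y']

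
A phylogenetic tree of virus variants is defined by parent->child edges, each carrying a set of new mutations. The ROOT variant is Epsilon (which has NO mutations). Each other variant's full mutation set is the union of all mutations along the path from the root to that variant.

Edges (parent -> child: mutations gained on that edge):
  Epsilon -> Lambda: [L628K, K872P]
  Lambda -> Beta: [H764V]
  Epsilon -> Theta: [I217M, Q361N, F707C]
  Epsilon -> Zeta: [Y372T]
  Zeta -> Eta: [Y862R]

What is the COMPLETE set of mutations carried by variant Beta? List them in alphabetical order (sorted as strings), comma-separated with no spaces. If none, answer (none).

At Epsilon: gained [] -> total []
At Lambda: gained ['L628K', 'K872P'] -> total ['K872P', 'L628K']
At Beta: gained ['H764V'] -> total ['H764V', 'K872P', 'L628K']

Answer: H764V,K872P,L628K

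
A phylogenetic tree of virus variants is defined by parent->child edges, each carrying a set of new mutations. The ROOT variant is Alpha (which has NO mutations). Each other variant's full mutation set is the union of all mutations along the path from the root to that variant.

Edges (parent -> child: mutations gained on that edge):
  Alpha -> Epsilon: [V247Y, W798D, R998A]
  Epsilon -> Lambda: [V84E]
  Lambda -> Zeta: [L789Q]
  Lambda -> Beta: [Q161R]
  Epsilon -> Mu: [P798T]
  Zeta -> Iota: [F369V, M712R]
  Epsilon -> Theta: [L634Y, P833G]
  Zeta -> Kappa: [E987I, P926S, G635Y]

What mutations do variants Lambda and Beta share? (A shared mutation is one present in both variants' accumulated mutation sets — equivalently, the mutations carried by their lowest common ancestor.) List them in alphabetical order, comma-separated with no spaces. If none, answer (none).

Answer: R998A,V247Y,V84E,W798D

Derivation:
Accumulating mutations along path to Lambda:
  At Alpha: gained [] -> total []
  At Epsilon: gained ['V247Y', 'W798D', 'R998A'] -> total ['R998A', 'V247Y', 'W798D']
  At Lambda: gained ['V84E'] -> total ['R998A', 'V247Y', 'V84E', 'W798D']
Mutations(Lambda) = ['R998A', 'V247Y', 'V84E', 'W798D']
Accumulating mutations along path to Beta:
  At Alpha: gained [] -> total []
  At Epsilon: gained ['V247Y', 'W798D', 'R998A'] -> total ['R998A', 'V247Y', 'W798D']
  At Lambda: gained ['V84E'] -> total ['R998A', 'V247Y', 'V84E', 'W798D']
  At Beta: gained ['Q161R'] -> total ['Q161R', 'R998A', 'V247Y', 'V84E', 'W798D']
Mutations(Beta) = ['Q161R', 'R998A', 'V247Y', 'V84E', 'W798D']
Intersection: ['R998A', 'V247Y', 'V84E', 'W798D'] ∩ ['Q161R', 'R998A', 'V247Y', 'V84E', 'W798D'] = ['R998A', 'V247Y', 'V84E', 'W798D']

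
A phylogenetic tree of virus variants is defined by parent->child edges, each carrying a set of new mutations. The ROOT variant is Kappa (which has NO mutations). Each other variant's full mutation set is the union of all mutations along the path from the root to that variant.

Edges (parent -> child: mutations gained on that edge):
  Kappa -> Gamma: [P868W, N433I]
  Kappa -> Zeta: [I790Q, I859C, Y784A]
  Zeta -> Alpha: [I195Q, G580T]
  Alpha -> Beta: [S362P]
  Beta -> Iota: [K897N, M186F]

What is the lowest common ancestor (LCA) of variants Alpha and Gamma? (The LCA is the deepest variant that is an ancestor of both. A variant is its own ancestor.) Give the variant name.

Path from root to Alpha: Kappa -> Zeta -> Alpha
  ancestors of Alpha: {Kappa, Zeta, Alpha}
Path from root to Gamma: Kappa -> Gamma
  ancestors of Gamma: {Kappa, Gamma}
Common ancestors: {Kappa}
Walk up from Gamma: Gamma (not in ancestors of Alpha), Kappa (in ancestors of Alpha)
Deepest common ancestor (LCA) = Kappa

Answer: Kappa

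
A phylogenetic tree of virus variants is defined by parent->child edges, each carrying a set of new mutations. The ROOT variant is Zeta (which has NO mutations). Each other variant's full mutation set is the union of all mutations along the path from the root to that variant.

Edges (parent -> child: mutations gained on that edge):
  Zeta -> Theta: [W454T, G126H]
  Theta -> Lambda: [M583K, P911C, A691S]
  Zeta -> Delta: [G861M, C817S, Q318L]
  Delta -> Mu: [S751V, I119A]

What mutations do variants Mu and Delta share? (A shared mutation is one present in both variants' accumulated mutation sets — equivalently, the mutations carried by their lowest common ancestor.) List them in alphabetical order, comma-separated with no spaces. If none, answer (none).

Accumulating mutations along path to Mu:
  At Zeta: gained [] -> total []
  At Delta: gained ['G861M', 'C817S', 'Q318L'] -> total ['C817S', 'G861M', 'Q318L']
  At Mu: gained ['S751V', 'I119A'] -> total ['C817S', 'G861M', 'I119A', 'Q318L', 'S751V']
Mutations(Mu) = ['C817S', 'G861M', 'I119A', 'Q318L', 'S751V']
Accumulating mutations along path to Delta:
  At Zeta: gained [] -> total []
  At Delta: gained ['G861M', 'C817S', 'Q318L'] -> total ['C817S', 'G861M', 'Q318L']
Mutations(Delta) = ['C817S', 'G861M', 'Q318L']
Intersection: ['C817S', 'G861M', 'I119A', 'Q318L', 'S751V'] ∩ ['C817S', 'G861M', 'Q318L'] = ['C817S', 'G861M', 'Q318L']

Answer: C817S,G861M,Q318L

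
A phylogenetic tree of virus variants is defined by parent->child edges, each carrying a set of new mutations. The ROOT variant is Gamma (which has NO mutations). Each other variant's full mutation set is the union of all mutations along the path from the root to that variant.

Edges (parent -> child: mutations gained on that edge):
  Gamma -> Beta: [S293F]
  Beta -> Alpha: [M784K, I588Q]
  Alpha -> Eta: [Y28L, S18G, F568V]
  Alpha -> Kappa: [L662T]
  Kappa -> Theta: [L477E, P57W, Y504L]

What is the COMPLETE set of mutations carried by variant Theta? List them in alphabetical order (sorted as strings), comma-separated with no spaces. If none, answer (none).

At Gamma: gained [] -> total []
At Beta: gained ['S293F'] -> total ['S293F']
At Alpha: gained ['M784K', 'I588Q'] -> total ['I588Q', 'M784K', 'S293F']
At Kappa: gained ['L662T'] -> total ['I588Q', 'L662T', 'M784K', 'S293F']
At Theta: gained ['L477E', 'P57W', 'Y504L'] -> total ['I588Q', 'L477E', 'L662T', 'M784K', 'P57W', 'S293F', 'Y504L']

Answer: I588Q,L477E,L662T,M784K,P57W,S293F,Y504L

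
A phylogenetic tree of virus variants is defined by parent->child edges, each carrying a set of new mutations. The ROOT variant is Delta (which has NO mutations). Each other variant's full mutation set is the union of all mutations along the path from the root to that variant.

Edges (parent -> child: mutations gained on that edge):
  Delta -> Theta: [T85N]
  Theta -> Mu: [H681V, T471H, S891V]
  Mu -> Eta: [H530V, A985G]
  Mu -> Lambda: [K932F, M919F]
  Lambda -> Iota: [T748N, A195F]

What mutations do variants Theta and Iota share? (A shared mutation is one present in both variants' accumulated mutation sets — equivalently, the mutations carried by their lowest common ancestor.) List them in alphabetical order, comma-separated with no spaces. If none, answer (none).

Answer: T85N

Derivation:
Accumulating mutations along path to Theta:
  At Delta: gained [] -> total []
  At Theta: gained ['T85N'] -> total ['T85N']
Mutations(Theta) = ['T85N']
Accumulating mutations along path to Iota:
  At Delta: gained [] -> total []
  At Theta: gained ['T85N'] -> total ['T85N']
  At Mu: gained ['H681V', 'T471H', 'S891V'] -> total ['H681V', 'S891V', 'T471H', 'T85N']
  At Lambda: gained ['K932F', 'M919F'] -> total ['H681V', 'K932F', 'M919F', 'S891V', 'T471H', 'T85N']
  At Iota: gained ['T748N', 'A195F'] -> total ['A195F', 'H681V', 'K932F', 'M919F', 'S891V', 'T471H', 'T748N', 'T85N']
Mutations(Iota) = ['A195F', 'H681V', 'K932F', 'M919F', 'S891V', 'T471H', 'T748N', 'T85N']
Intersection: ['T85N'] ∩ ['A195F', 'H681V', 'K932F', 'M919F', 'S891V', 'T471H', 'T748N', 'T85N'] = ['T85N']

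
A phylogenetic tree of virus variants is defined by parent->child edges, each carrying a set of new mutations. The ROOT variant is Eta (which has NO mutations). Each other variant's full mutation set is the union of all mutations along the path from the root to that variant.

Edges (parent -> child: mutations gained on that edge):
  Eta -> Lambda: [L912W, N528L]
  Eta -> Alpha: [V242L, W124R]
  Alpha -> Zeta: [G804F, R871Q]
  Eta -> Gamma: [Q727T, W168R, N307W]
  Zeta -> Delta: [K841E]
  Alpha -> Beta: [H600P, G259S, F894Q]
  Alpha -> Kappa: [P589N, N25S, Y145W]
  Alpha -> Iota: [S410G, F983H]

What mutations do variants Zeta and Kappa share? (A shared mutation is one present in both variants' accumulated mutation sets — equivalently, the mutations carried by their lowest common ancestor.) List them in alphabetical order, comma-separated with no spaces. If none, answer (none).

Answer: V242L,W124R

Derivation:
Accumulating mutations along path to Zeta:
  At Eta: gained [] -> total []
  At Alpha: gained ['V242L', 'W124R'] -> total ['V242L', 'W124R']
  At Zeta: gained ['G804F', 'R871Q'] -> total ['G804F', 'R871Q', 'V242L', 'W124R']
Mutations(Zeta) = ['G804F', 'R871Q', 'V242L', 'W124R']
Accumulating mutations along path to Kappa:
  At Eta: gained [] -> total []
  At Alpha: gained ['V242L', 'W124R'] -> total ['V242L', 'W124R']
  At Kappa: gained ['P589N', 'N25S', 'Y145W'] -> total ['N25S', 'P589N', 'V242L', 'W124R', 'Y145W']
Mutations(Kappa) = ['N25S', 'P589N', 'V242L', 'W124R', 'Y145W']
Intersection: ['G804F', 'R871Q', 'V242L', 'W124R'] ∩ ['N25S', 'P589N', 'V242L', 'W124R', 'Y145W'] = ['V242L', 'W124R']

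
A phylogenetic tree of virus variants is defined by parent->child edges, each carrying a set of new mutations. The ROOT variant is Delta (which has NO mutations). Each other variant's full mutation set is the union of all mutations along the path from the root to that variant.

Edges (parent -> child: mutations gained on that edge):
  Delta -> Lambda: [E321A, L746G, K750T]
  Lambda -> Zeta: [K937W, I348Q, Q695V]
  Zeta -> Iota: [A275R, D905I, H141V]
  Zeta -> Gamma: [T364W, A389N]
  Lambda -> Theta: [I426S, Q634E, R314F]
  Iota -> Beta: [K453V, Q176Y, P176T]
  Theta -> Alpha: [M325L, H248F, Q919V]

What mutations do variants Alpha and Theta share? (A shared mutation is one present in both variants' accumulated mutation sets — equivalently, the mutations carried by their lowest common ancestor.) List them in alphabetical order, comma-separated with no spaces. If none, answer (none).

Accumulating mutations along path to Alpha:
  At Delta: gained [] -> total []
  At Lambda: gained ['E321A', 'L746G', 'K750T'] -> total ['E321A', 'K750T', 'L746G']
  At Theta: gained ['I426S', 'Q634E', 'R314F'] -> total ['E321A', 'I426S', 'K750T', 'L746G', 'Q634E', 'R314F']
  At Alpha: gained ['M325L', 'H248F', 'Q919V'] -> total ['E321A', 'H248F', 'I426S', 'K750T', 'L746G', 'M325L', 'Q634E', 'Q919V', 'R314F']
Mutations(Alpha) = ['E321A', 'H248F', 'I426S', 'K750T', 'L746G', 'M325L', 'Q634E', 'Q919V', 'R314F']
Accumulating mutations along path to Theta:
  At Delta: gained [] -> total []
  At Lambda: gained ['E321A', 'L746G', 'K750T'] -> total ['E321A', 'K750T', 'L746G']
  At Theta: gained ['I426S', 'Q634E', 'R314F'] -> total ['E321A', 'I426S', 'K750T', 'L746G', 'Q634E', 'R314F']
Mutations(Theta) = ['E321A', 'I426S', 'K750T', 'L746G', 'Q634E', 'R314F']
Intersection: ['E321A', 'H248F', 'I426S', 'K750T', 'L746G', 'M325L', 'Q634E', 'Q919V', 'R314F'] ∩ ['E321A', 'I426S', 'K750T', 'L746G', 'Q634E', 'R314F'] = ['E321A', 'I426S', 'K750T', 'L746G', 'Q634E', 'R314F']

Answer: E321A,I426S,K750T,L746G,Q634E,R314F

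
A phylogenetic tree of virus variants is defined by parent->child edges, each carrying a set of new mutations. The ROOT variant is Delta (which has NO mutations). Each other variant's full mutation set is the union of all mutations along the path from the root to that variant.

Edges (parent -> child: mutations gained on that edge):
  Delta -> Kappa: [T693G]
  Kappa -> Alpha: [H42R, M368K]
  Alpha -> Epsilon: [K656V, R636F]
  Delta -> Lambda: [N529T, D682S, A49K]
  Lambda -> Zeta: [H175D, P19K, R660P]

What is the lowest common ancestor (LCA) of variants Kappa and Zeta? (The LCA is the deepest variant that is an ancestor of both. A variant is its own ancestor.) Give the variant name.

Answer: Delta

Derivation:
Path from root to Kappa: Delta -> Kappa
  ancestors of Kappa: {Delta, Kappa}
Path from root to Zeta: Delta -> Lambda -> Zeta
  ancestors of Zeta: {Delta, Lambda, Zeta}
Common ancestors: {Delta}
Walk up from Zeta: Zeta (not in ancestors of Kappa), Lambda (not in ancestors of Kappa), Delta (in ancestors of Kappa)
Deepest common ancestor (LCA) = Delta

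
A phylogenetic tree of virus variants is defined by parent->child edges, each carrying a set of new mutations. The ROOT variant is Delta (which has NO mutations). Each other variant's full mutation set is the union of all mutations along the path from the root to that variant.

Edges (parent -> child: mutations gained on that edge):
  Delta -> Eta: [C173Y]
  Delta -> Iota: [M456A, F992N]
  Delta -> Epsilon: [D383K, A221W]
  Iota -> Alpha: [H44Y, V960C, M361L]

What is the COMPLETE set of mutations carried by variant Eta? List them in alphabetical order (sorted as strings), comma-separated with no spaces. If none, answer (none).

Answer: C173Y

Derivation:
At Delta: gained [] -> total []
At Eta: gained ['C173Y'] -> total ['C173Y']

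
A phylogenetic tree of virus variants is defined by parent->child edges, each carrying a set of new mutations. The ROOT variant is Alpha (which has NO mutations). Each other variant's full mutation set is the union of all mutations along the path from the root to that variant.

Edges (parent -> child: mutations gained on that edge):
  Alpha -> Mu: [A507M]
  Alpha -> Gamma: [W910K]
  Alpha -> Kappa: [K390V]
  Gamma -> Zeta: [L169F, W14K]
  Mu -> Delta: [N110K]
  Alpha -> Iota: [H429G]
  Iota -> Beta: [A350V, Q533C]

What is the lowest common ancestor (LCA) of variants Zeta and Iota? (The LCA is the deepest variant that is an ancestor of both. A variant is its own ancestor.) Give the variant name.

Path from root to Zeta: Alpha -> Gamma -> Zeta
  ancestors of Zeta: {Alpha, Gamma, Zeta}
Path from root to Iota: Alpha -> Iota
  ancestors of Iota: {Alpha, Iota}
Common ancestors: {Alpha}
Walk up from Iota: Iota (not in ancestors of Zeta), Alpha (in ancestors of Zeta)
Deepest common ancestor (LCA) = Alpha

Answer: Alpha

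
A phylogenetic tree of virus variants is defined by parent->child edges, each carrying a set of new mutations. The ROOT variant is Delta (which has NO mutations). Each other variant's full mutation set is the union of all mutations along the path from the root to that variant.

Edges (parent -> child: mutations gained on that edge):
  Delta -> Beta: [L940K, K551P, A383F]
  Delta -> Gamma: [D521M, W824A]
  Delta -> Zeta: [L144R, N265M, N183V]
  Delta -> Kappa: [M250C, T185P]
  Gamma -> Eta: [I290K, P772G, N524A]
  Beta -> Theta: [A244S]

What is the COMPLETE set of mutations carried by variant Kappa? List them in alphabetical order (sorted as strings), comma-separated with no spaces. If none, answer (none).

Answer: M250C,T185P

Derivation:
At Delta: gained [] -> total []
At Kappa: gained ['M250C', 'T185P'] -> total ['M250C', 'T185P']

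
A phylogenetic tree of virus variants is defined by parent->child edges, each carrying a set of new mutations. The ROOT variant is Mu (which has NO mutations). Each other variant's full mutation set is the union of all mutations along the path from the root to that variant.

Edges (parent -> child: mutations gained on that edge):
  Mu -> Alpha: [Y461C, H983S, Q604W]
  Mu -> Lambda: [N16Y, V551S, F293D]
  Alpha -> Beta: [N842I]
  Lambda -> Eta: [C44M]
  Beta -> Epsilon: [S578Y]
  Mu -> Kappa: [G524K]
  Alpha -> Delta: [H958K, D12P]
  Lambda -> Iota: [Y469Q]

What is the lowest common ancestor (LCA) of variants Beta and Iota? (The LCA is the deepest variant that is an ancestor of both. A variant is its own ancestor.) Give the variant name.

Path from root to Beta: Mu -> Alpha -> Beta
  ancestors of Beta: {Mu, Alpha, Beta}
Path from root to Iota: Mu -> Lambda -> Iota
  ancestors of Iota: {Mu, Lambda, Iota}
Common ancestors: {Mu}
Walk up from Iota: Iota (not in ancestors of Beta), Lambda (not in ancestors of Beta), Mu (in ancestors of Beta)
Deepest common ancestor (LCA) = Mu

Answer: Mu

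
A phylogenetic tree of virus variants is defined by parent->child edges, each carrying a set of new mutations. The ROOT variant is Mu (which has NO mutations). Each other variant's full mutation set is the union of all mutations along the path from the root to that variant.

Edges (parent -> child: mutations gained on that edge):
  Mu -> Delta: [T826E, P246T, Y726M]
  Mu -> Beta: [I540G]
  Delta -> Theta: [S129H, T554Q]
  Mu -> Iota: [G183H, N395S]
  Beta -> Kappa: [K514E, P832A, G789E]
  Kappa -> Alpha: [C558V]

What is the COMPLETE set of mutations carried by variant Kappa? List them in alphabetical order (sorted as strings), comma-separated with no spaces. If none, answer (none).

Answer: G789E,I540G,K514E,P832A

Derivation:
At Mu: gained [] -> total []
At Beta: gained ['I540G'] -> total ['I540G']
At Kappa: gained ['K514E', 'P832A', 'G789E'] -> total ['G789E', 'I540G', 'K514E', 'P832A']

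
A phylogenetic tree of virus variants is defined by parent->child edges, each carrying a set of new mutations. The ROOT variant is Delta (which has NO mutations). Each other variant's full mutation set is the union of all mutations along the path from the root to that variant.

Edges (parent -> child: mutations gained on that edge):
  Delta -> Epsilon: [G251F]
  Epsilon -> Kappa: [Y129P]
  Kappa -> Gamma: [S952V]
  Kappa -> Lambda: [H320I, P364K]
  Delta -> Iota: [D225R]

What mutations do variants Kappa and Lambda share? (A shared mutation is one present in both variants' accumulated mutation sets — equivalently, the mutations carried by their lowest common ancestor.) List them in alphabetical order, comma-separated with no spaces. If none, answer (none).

Answer: G251F,Y129P

Derivation:
Accumulating mutations along path to Kappa:
  At Delta: gained [] -> total []
  At Epsilon: gained ['G251F'] -> total ['G251F']
  At Kappa: gained ['Y129P'] -> total ['G251F', 'Y129P']
Mutations(Kappa) = ['G251F', 'Y129P']
Accumulating mutations along path to Lambda:
  At Delta: gained [] -> total []
  At Epsilon: gained ['G251F'] -> total ['G251F']
  At Kappa: gained ['Y129P'] -> total ['G251F', 'Y129P']
  At Lambda: gained ['H320I', 'P364K'] -> total ['G251F', 'H320I', 'P364K', 'Y129P']
Mutations(Lambda) = ['G251F', 'H320I', 'P364K', 'Y129P']
Intersection: ['G251F', 'Y129P'] ∩ ['G251F', 'H320I', 'P364K', 'Y129P'] = ['G251F', 'Y129P']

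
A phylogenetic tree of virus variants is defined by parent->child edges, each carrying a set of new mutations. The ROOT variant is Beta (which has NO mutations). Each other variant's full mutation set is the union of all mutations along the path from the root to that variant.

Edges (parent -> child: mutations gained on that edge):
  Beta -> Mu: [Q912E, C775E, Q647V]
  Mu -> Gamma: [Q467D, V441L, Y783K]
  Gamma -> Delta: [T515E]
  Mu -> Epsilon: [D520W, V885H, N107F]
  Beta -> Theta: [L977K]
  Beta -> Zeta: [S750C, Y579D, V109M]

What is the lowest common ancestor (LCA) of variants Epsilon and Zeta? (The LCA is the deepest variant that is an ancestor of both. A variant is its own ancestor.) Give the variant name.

Path from root to Epsilon: Beta -> Mu -> Epsilon
  ancestors of Epsilon: {Beta, Mu, Epsilon}
Path from root to Zeta: Beta -> Zeta
  ancestors of Zeta: {Beta, Zeta}
Common ancestors: {Beta}
Walk up from Zeta: Zeta (not in ancestors of Epsilon), Beta (in ancestors of Epsilon)
Deepest common ancestor (LCA) = Beta

Answer: Beta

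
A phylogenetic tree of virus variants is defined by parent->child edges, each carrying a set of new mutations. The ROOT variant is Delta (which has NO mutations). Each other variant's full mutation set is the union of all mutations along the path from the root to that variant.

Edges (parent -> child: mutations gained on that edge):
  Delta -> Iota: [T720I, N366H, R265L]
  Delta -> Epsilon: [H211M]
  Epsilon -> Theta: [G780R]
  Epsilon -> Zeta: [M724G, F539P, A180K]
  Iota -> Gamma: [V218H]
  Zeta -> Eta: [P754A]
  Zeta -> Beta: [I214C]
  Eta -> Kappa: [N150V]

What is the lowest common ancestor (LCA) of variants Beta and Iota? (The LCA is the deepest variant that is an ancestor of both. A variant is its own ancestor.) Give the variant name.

Answer: Delta

Derivation:
Path from root to Beta: Delta -> Epsilon -> Zeta -> Beta
  ancestors of Beta: {Delta, Epsilon, Zeta, Beta}
Path from root to Iota: Delta -> Iota
  ancestors of Iota: {Delta, Iota}
Common ancestors: {Delta}
Walk up from Iota: Iota (not in ancestors of Beta), Delta (in ancestors of Beta)
Deepest common ancestor (LCA) = Delta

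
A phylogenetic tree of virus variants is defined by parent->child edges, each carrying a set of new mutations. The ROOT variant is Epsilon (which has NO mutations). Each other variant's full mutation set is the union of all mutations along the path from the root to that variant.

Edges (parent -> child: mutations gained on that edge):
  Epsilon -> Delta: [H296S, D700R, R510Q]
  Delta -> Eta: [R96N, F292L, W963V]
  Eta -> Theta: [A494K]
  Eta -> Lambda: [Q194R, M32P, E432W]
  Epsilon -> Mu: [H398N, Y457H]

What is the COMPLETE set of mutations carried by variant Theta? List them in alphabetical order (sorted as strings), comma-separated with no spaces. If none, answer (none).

At Epsilon: gained [] -> total []
At Delta: gained ['H296S', 'D700R', 'R510Q'] -> total ['D700R', 'H296S', 'R510Q']
At Eta: gained ['R96N', 'F292L', 'W963V'] -> total ['D700R', 'F292L', 'H296S', 'R510Q', 'R96N', 'W963V']
At Theta: gained ['A494K'] -> total ['A494K', 'D700R', 'F292L', 'H296S', 'R510Q', 'R96N', 'W963V']

Answer: A494K,D700R,F292L,H296S,R510Q,R96N,W963V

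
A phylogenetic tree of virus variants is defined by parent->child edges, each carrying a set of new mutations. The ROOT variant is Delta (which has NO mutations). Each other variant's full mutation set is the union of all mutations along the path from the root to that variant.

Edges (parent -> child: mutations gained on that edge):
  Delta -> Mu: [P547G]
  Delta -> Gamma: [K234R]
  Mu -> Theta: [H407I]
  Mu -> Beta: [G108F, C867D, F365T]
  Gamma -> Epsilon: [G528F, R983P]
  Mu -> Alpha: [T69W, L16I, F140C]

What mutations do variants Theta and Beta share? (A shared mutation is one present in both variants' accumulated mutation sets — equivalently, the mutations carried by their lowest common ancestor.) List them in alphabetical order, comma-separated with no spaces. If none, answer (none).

Answer: P547G

Derivation:
Accumulating mutations along path to Theta:
  At Delta: gained [] -> total []
  At Mu: gained ['P547G'] -> total ['P547G']
  At Theta: gained ['H407I'] -> total ['H407I', 'P547G']
Mutations(Theta) = ['H407I', 'P547G']
Accumulating mutations along path to Beta:
  At Delta: gained [] -> total []
  At Mu: gained ['P547G'] -> total ['P547G']
  At Beta: gained ['G108F', 'C867D', 'F365T'] -> total ['C867D', 'F365T', 'G108F', 'P547G']
Mutations(Beta) = ['C867D', 'F365T', 'G108F', 'P547G']
Intersection: ['H407I', 'P547G'] ∩ ['C867D', 'F365T', 'G108F', 'P547G'] = ['P547G']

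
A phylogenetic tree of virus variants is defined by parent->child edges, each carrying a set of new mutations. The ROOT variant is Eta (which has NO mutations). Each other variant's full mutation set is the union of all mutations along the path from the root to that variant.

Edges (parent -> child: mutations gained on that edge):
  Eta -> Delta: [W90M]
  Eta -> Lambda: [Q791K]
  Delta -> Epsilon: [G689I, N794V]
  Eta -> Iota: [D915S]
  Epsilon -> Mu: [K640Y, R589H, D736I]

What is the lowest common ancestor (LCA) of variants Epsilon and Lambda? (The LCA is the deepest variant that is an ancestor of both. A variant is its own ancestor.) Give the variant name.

Answer: Eta

Derivation:
Path from root to Epsilon: Eta -> Delta -> Epsilon
  ancestors of Epsilon: {Eta, Delta, Epsilon}
Path from root to Lambda: Eta -> Lambda
  ancestors of Lambda: {Eta, Lambda}
Common ancestors: {Eta}
Walk up from Lambda: Lambda (not in ancestors of Epsilon), Eta (in ancestors of Epsilon)
Deepest common ancestor (LCA) = Eta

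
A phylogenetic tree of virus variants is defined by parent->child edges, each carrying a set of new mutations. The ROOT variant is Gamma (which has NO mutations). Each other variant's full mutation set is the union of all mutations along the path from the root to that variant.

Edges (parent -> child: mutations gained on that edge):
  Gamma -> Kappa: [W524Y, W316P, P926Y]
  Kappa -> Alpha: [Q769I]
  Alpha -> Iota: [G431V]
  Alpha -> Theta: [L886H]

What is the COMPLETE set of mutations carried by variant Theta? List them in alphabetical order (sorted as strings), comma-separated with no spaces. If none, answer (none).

Answer: L886H,P926Y,Q769I,W316P,W524Y

Derivation:
At Gamma: gained [] -> total []
At Kappa: gained ['W524Y', 'W316P', 'P926Y'] -> total ['P926Y', 'W316P', 'W524Y']
At Alpha: gained ['Q769I'] -> total ['P926Y', 'Q769I', 'W316P', 'W524Y']
At Theta: gained ['L886H'] -> total ['L886H', 'P926Y', 'Q769I', 'W316P', 'W524Y']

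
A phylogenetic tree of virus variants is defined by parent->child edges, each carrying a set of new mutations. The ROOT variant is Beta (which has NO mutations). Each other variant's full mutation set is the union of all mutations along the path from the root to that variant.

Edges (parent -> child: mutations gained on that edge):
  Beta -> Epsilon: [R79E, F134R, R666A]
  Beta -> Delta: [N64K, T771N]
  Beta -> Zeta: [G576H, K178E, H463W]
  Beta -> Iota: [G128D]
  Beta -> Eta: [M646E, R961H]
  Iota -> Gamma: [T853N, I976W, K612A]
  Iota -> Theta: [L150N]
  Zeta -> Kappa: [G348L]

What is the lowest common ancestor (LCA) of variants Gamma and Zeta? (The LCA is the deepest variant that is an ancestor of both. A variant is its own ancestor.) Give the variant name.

Answer: Beta

Derivation:
Path from root to Gamma: Beta -> Iota -> Gamma
  ancestors of Gamma: {Beta, Iota, Gamma}
Path from root to Zeta: Beta -> Zeta
  ancestors of Zeta: {Beta, Zeta}
Common ancestors: {Beta}
Walk up from Zeta: Zeta (not in ancestors of Gamma), Beta (in ancestors of Gamma)
Deepest common ancestor (LCA) = Beta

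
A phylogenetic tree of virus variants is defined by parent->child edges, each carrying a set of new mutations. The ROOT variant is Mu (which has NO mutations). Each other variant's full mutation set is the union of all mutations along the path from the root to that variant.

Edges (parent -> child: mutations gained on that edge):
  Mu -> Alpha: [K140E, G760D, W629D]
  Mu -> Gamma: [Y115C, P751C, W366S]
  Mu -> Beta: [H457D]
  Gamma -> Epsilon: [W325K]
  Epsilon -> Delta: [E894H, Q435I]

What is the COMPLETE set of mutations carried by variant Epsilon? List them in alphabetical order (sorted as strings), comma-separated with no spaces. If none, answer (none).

At Mu: gained [] -> total []
At Gamma: gained ['Y115C', 'P751C', 'W366S'] -> total ['P751C', 'W366S', 'Y115C']
At Epsilon: gained ['W325K'] -> total ['P751C', 'W325K', 'W366S', 'Y115C']

Answer: P751C,W325K,W366S,Y115C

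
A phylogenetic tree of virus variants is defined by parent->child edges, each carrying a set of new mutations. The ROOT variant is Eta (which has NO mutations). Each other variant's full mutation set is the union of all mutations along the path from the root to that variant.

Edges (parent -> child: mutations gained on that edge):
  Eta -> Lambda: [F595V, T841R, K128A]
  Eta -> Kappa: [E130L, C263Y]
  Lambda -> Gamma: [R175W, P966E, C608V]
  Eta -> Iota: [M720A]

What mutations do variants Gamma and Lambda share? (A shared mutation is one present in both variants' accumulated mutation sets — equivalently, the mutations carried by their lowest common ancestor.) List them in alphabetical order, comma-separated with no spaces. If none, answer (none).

Accumulating mutations along path to Gamma:
  At Eta: gained [] -> total []
  At Lambda: gained ['F595V', 'T841R', 'K128A'] -> total ['F595V', 'K128A', 'T841R']
  At Gamma: gained ['R175W', 'P966E', 'C608V'] -> total ['C608V', 'F595V', 'K128A', 'P966E', 'R175W', 'T841R']
Mutations(Gamma) = ['C608V', 'F595V', 'K128A', 'P966E', 'R175W', 'T841R']
Accumulating mutations along path to Lambda:
  At Eta: gained [] -> total []
  At Lambda: gained ['F595V', 'T841R', 'K128A'] -> total ['F595V', 'K128A', 'T841R']
Mutations(Lambda) = ['F595V', 'K128A', 'T841R']
Intersection: ['C608V', 'F595V', 'K128A', 'P966E', 'R175W', 'T841R'] ∩ ['F595V', 'K128A', 'T841R'] = ['F595V', 'K128A', 'T841R']

Answer: F595V,K128A,T841R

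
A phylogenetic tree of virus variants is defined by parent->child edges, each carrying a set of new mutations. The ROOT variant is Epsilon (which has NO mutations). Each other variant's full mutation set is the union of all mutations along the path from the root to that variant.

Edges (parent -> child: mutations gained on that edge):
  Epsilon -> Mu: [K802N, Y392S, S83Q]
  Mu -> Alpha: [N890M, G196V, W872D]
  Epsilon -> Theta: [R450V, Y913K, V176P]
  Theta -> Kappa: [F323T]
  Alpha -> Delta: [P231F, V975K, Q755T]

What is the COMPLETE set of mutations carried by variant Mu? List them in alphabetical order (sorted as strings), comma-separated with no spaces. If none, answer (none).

At Epsilon: gained [] -> total []
At Mu: gained ['K802N', 'Y392S', 'S83Q'] -> total ['K802N', 'S83Q', 'Y392S']

Answer: K802N,S83Q,Y392S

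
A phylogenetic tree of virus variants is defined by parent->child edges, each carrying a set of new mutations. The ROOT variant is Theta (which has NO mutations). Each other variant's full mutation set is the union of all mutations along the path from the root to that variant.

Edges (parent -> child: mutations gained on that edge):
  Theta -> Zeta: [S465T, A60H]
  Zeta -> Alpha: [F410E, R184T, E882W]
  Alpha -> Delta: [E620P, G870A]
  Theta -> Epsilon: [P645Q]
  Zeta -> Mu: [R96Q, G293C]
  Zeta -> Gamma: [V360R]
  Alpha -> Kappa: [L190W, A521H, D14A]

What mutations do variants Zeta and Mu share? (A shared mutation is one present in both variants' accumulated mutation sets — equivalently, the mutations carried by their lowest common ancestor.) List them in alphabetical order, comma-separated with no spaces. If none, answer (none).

Answer: A60H,S465T

Derivation:
Accumulating mutations along path to Zeta:
  At Theta: gained [] -> total []
  At Zeta: gained ['S465T', 'A60H'] -> total ['A60H', 'S465T']
Mutations(Zeta) = ['A60H', 'S465T']
Accumulating mutations along path to Mu:
  At Theta: gained [] -> total []
  At Zeta: gained ['S465T', 'A60H'] -> total ['A60H', 'S465T']
  At Mu: gained ['R96Q', 'G293C'] -> total ['A60H', 'G293C', 'R96Q', 'S465T']
Mutations(Mu) = ['A60H', 'G293C', 'R96Q', 'S465T']
Intersection: ['A60H', 'S465T'] ∩ ['A60H', 'G293C', 'R96Q', 'S465T'] = ['A60H', 'S465T']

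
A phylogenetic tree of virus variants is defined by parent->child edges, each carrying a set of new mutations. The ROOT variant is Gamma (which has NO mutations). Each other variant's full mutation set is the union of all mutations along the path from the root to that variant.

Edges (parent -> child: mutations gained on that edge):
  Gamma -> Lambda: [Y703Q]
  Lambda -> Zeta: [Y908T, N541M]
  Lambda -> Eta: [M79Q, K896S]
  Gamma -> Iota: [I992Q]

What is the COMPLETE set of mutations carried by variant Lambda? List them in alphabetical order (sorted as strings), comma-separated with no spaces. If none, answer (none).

Answer: Y703Q

Derivation:
At Gamma: gained [] -> total []
At Lambda: gained ['Y703Q'] -> total ['Y703Q']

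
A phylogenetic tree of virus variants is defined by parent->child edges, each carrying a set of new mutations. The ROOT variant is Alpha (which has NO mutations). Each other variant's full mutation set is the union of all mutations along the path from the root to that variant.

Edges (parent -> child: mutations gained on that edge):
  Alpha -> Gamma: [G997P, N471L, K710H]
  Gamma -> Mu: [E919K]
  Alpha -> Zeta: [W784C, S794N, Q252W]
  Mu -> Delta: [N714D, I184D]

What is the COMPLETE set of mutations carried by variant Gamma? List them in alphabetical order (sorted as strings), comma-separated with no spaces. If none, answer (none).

At Alpha: gained [] -> total []
At Gamma: gained ['G997P', 'N471L', 'K710H'] -> total ['G997P', 'K710H', 'N471L']

Answer: G997P,K710H,N471L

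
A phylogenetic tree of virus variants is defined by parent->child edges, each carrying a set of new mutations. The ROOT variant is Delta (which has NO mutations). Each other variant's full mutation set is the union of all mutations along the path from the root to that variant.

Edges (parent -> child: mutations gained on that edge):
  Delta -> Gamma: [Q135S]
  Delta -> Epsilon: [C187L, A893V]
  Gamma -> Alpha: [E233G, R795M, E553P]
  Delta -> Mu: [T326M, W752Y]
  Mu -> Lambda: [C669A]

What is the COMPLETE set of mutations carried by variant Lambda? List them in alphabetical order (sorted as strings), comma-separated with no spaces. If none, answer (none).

Answer: C669A,T326M,W752Y

Derivation:
At Delta: gained [] -> total []
At Mu: gained ['T326M', 'W752Y'] -> total ['T326M', 'W752Y']
At Lambda: gained ['C669A'] -> total ['C669A', 'T326M', 'W752Y']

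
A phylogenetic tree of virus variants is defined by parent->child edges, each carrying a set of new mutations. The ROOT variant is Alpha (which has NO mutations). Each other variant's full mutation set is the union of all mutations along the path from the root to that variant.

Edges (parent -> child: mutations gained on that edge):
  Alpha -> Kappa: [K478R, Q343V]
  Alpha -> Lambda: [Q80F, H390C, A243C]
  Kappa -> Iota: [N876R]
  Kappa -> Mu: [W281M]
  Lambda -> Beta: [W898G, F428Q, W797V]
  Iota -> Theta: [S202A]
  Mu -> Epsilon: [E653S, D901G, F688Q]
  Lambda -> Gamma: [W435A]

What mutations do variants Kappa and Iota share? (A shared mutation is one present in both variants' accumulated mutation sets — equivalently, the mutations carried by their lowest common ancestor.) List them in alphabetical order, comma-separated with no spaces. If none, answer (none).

Answer: K478R,Q343V

Derivation:
Accumulating mutations along path to Kappa:
  At Alpha: gained [] -> total []
  At Kappa: gained ['K478R', 'Q343V'] -> total ['K478R', 'Q343V']
Mutations(Kappa) = ['K478R', 'Q343V']
Accumulating mutations along path to Iota:
  At Alpha: gained [] -> total []
  At Kappa: gained ['K478R', 'Q343V'] -> total ['K478R', 'Q343V']
  At Iota: gained ['N876R'] -> total ['K478R', 'N876R', 'Q343V']
Mutations(Iota) = ['K478R', 'N876R', 'Q343V']
Intersection: ['K478R', 'Q343V'] ∩ ['K478R', 'N876R', 'Q343V'] = ['K478R', 'Q343V']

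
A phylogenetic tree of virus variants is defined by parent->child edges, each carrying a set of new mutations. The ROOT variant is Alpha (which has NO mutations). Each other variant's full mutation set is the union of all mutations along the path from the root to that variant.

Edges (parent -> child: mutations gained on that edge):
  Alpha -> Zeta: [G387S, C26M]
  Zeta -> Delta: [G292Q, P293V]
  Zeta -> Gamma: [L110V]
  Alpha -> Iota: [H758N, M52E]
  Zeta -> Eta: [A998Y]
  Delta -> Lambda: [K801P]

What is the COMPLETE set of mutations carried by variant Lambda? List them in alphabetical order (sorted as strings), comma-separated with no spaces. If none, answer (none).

At Alpha: gained [] -> total []
At Zeta: gained ['G387S', 'C26M'] -> total ['C26M', 'G387S']
At Delta: gained ['G292Q', 'P293V'] -> total ['C26M', 'G292Q', 'G387S', 'P293V']
At Lambda: gained ['K801P'] -> total ['C26M', 'G292Q', 'G387S', 'K801P', 'P293V']

Answer: C26M,G292Q,G387S,K801P,P293V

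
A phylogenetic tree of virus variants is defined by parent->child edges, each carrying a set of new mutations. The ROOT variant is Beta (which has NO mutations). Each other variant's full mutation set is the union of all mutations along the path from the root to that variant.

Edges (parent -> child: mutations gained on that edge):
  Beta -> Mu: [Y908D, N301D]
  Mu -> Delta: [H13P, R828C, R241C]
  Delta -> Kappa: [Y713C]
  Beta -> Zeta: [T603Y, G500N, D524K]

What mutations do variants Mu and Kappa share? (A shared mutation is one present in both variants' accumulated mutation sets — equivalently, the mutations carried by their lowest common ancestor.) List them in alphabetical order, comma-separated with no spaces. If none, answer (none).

Accumulating mutations along path to Mu:
  At Beta: gained [] -> total []
  At Mu: gained ['Y908D', 'N301D'] -> total ['N301D', 'Y908D']
Mutations(Mu) = ['N301D', 'Y908D']
Accumulating mutations along path to Kappa:
  At Beta: gained [] -> total []
  At Mu: gained ['Y908D', 'N301D'] -> total ['N301D', 'Y908D']
  At Delta: gained ['H13P', 'R828C', 'R241C'] -> total ['H13P', 'N301D', 'R241C', 'R828C', 'Y908D']
  At Kappa: gained ['Y713C'] -> total ['H13P', 'N301D', 'R241C', 'R828C', 'Y713C', 'Y908D']
Mutations(Kappa) = ['H13P', 'N301D', 'R241C', 'R828C', 'Y713C', 'Y908D']
Intersection: ['N301D', 'Y908D'] ∩ ['H13P', 'N301D', 'R241C', 'R828C', 'Y713C', 'Y908D'] = ['N301D', 'Y908D']

Answer: N301D,Y908D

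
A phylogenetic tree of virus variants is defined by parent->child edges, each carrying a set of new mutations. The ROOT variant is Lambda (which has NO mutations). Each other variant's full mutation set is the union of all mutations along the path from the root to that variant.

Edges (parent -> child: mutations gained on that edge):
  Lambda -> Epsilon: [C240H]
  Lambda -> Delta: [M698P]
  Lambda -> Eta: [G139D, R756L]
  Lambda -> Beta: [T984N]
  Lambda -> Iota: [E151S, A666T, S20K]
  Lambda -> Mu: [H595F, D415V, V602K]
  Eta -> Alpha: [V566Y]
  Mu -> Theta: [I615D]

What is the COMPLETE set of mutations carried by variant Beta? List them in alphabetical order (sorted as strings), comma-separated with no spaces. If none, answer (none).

At Lambda: gained [] -> total []
At Beta: gained ['T984N'] -> total ['T984N']

Answer: T984N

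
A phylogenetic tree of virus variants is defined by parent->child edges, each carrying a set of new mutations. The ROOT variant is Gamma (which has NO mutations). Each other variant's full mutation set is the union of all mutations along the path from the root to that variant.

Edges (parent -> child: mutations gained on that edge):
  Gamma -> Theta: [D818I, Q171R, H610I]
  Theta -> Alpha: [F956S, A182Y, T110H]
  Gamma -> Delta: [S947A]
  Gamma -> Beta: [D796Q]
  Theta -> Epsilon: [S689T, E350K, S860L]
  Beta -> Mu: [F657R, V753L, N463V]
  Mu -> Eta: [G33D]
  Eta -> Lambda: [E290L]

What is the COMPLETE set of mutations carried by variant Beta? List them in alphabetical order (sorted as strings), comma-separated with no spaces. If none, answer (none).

At Gamma: gained [] -> total []
At Beta: gained ['D796Q'] -> total ['D796Q']

Answer: D796Q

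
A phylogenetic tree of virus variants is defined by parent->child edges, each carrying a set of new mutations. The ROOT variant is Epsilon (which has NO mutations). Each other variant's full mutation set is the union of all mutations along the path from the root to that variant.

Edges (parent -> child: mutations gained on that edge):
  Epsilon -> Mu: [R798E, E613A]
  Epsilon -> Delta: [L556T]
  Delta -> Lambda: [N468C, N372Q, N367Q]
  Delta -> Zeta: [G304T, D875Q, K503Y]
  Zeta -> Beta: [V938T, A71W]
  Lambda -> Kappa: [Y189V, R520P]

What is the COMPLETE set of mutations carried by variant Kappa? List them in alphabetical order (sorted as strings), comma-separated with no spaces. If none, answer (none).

At Epsilon: gained [] -> total []
At Delta: gained ['L556T'] -> total ['L556T']
At Lambda: gained ['N468C', 'N372Q', 'N367Q'] -> total ['L556T', 'N367Q', 'N372Q', 'N468C']
At Kappa: gained ['Y189V', 'R520P'] -> total ['L556T', 'N367Q', 'N372Q', 'N468C', 'R520P', 'Y189V']

Answer: L556T,N367Q,N372Q,N468C,R520P,Y189V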